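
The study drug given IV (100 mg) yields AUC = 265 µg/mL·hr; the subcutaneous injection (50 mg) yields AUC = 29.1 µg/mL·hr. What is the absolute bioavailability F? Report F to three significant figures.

F = (AUC_ev / D_ev) / (AUC_iv / D_iv)
  = (29.1/50) / (265/100)
  = 0.582 / 2.65 = 0.2196

F = 0.220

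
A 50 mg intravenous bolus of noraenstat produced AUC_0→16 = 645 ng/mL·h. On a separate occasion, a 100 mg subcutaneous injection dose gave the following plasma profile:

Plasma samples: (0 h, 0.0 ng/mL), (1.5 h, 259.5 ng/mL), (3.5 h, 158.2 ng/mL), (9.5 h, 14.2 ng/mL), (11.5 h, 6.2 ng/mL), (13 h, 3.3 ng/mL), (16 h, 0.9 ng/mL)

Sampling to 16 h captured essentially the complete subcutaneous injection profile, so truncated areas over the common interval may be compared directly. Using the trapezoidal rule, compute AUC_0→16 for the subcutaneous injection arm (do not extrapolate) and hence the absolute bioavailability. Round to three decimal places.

F = 0.902

Trapezoidal AUC_0→16 (subcutaneous injection):
  [0→1.5]: (0.0+259.5)/2 × 1.5 = 194.625
  [1.5→3.5]: (259.5+158.2)/2 × 2 = 417.7
  [3.5→9.5]: (158.2+14.2)/2 × 6 = 517.2
  [9.5→11.5]: (14.2+6.2)/2 × 2 = 20.4
  [11.5→13]: (6.2+3.3)/2 × 1.5 = 7.125
  [13→16]: (3.3+0.9)/2 × 3 = 6.3
  Sum = 1163.35 ng/mL·h
F = (AUC_ev/D_ev)/(AUC_iv/D_iv) = (1163.35/100)/(645/50) = 11.6335/12.9 = 0.9018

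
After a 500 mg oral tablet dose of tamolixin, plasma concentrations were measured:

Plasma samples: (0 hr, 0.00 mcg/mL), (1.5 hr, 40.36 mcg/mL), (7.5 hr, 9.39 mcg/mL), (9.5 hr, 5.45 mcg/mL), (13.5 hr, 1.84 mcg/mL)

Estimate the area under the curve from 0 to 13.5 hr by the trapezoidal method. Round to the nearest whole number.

AUC = 209 mcg/mL·hr

Trapezoidal AUC_0→13.5:
  [0→1.5]: (0.00+40.36)/2 × 1.5 = 30.27
  [1.5→7.5]: (40.36+9.39)/2 × 6 = 149.25
  [7.5→9.5]: (9.39+5.45)/2 × 2 = 14.84
  [9.5→13.5]: (5.45+1.84)/2 × 4 = 14.58
  Sum = 208.94 mcg/mL·hr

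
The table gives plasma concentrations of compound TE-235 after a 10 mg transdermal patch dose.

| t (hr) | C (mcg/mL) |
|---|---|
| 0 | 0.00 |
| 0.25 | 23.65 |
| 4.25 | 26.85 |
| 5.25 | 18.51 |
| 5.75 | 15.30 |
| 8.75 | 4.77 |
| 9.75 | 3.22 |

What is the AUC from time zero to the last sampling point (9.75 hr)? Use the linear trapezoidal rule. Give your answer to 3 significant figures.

AUC = 169 mcg/mL·hr

Trapezoidal AUC_0→9.75:
  [0→0.25]: (0.00+23.65)/2 × 0.25 = 2.95625
  [0.25→4.25]: (23.65+26.85)/2 × 4 = 101.0
  [4.25→5.25]: (26.85+18.51)/2 × 1 = 22.68
  [5.25→5.75]: (18.51+15.30)/2 × 0.5 = 8.4525
  [5.75→8.75]: (15.30+4.77)/2 × 3 = 30.105
  [8.75→9.75]: (4.77+3.22)/2 × 1 = 3.995
  Sum = 169.18875 mcg/mL·hr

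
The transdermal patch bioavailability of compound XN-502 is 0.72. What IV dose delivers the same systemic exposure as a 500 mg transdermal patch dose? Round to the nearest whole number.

D_iv = 360 mg

Systemic exposure from an extravascular dose = F × D_ev, so the equivalent IV dose is F × D_ev.
D_iv = F × D_ev = 0.72 × 500 = 360 mg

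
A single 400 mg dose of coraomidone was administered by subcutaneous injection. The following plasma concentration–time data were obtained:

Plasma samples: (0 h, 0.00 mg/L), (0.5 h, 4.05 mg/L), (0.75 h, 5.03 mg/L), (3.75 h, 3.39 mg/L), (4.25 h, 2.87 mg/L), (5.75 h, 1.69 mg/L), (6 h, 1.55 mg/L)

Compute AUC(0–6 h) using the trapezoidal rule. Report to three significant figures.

Trapezoidal AUC_0→6:
  [0→0.5]: (0.00+4.05)/2 × 0.5 = 1.0125
  [0.5→0.75]: (4.05+5.03)/2 × 0.25 = 1.135
  [0.75→3.75]: (5.03+3.39)/2 × 3 = 12.63
  [3.75→4.25]: (3.39+2.87)/2 × 0.5 = 1.565
  [4.25→5.75]: (2.87+1.69)/2 × 1.5 = 3.42
  [5.75→6]: (1.69+1.55)/2 × 0.25 = 0.405
  Sum = 20.1675 mg/L·h

AUC = 20.2 mg/L·h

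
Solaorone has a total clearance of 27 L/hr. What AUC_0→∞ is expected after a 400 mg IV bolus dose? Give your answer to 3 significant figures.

AUC = 14.8 mg/L·hr

AUC_0→∞ = Dose_iv / CL
        = 400 / 27 = 14.8148 mg/L·hr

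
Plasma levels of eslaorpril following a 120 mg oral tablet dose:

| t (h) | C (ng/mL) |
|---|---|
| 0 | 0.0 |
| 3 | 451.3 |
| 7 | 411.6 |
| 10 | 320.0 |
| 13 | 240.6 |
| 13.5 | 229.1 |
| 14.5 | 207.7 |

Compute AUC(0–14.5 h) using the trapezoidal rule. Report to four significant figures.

Trapezoidal AUC_0→14.5:
  [0→3]: (0.0+451.3)/2 × 3 = 676.95
  [3→7]: (451.3+411.6)/2 × 4 = 1725.8
  [7→10]: (411.6+320.0)/2 × 3 = 1097.4
  [10→13]: (320.0+240.6)/2 × 3 = 840.9
  [13→13.5]: (240.6+229.1)/2 × 0.5 = 117.425
  [13.5→14.5]: (229.1+207.7)/2 × 1 = 218.4
  Sum = 4676.875 ng/mL·h

AUC = 4677 ng/mL·h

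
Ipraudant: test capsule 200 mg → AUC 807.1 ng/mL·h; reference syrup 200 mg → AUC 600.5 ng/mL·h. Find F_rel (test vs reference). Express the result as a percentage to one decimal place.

F_rel = (AUC_test/D_test) / (AUC_ref/D_ref)
      = (807.1/200) / (600.5/200)
      = 4.0355 / 3.0025 = 1.3440 = 134.40%

F_rel = 134.4%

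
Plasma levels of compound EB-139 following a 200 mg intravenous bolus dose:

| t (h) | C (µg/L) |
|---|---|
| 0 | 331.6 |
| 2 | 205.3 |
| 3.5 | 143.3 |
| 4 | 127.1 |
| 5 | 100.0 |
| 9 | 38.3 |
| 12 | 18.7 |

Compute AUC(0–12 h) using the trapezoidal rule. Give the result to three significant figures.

AUC = 1340 µg/L·h

Trapezoidal AUC_0→12:
  [0→2]: (331.6+205.3)/2 × 2 = 536.9
  [2→3.5]: (205.3+143.3)/2 × 1.5 = 261.45
  [3.5→4]: (143.3+127.1)/2 × 0.5 = 67.6
  [4→5]: (127.1+100.0)/2 × 1 = 113.55
  [5→9]: (100.0+38.3)/2 × 4 = 276.6
  [9→12]: (38.3+18.7)/2 × 3 = 85.5
  Sum = 1341.6 µg/L·h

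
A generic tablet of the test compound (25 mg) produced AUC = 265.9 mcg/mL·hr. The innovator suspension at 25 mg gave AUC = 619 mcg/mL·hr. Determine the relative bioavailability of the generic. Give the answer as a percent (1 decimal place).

F_rel = (AUC_test/D_test) / (AUC_ref/D_ref)
      = (265.9/25) / (619/25)
      = 10.636 / 24.76 = 0.4296 = 42.96%

F_rel = 43.0%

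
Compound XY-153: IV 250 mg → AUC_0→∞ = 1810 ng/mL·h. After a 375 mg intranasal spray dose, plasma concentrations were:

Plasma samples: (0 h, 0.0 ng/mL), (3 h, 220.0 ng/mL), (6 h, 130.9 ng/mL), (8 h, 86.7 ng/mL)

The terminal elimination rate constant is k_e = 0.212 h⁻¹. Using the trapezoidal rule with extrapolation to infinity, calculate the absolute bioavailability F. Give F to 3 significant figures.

Trapezoidal AUC_0→8 (intranasal spray):
  [0→3]: (0.0+220.0)/2 × 3 = 330.0
  [3→6]: (220.0+130.9)/2 × 3 = 526.35
  [6→8]: (130.9+86.7)/2 × 2 = 217.6
  Sum = 1073.95 ng/mL·h
Tail: C_last/k_e = 86.7/0.212 = 408.962
AUC_0→∞ (intranasal spray) = 1073.95 + 408.962 = 1482.912 ng/mL·h
F = (AUC_ev/D_ev)/(AUC_iv/D_iv) = (1482.912/375)/(1810/250) = 3.954432/7.24 = 0.5462

F = 0.546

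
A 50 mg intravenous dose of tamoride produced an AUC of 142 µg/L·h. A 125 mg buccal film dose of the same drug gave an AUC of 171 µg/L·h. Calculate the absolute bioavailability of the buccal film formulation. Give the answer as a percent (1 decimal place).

F = 48.2%

F = (AUC_ev / D_ev) / (AUC_iv / D_iv)
  = (171/125) / (142/50)
  = 1.368 / 2.84 = 0.4817
  = 48.17%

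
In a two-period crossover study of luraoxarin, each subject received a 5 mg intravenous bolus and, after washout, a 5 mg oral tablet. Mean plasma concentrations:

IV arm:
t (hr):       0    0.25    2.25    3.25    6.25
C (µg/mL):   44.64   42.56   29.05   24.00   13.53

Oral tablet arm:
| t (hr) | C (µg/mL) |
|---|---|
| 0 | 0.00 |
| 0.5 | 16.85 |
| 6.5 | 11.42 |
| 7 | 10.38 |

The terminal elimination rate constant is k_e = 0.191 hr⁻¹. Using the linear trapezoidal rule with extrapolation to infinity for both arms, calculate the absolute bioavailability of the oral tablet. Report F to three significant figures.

F = 0.630

Trapezoidal AUC_0→6.25 (IV):
  [0→0.25]: (44.64+42.56)/2 × 0.25 = 10.9
  [0.25→2.25]: (42.56+29.05)/2 × 2 = 71.61
  [2.25→3.25]: (29.05+24.00)/2 × 1 = 26.525
  [3.25→6.25]: (24.00+13.53)/2 × 3 = 56.295
  Sum = 165.33 µg/mL·hr
IV tail: 13.53/0.191 = 70.838; AUC_iv,0→∞ = 165.33 + 70.838 = 236.168 µg/mL·hr
Trapezoidal AUC_0→7 (oral tablet):
  [0→0.5]: (0.00+16.85)/2 × 0.5 = 4.2125
  [0.5→6.5]: (16.85+11.42)/2 × 6 = 84.81
  [6.5→7]: (11.42+10.38)/2 × 0.5 = 5.45
  Sum = 94.4725 µg/mL·hr
oral tablet tail: 10.38/0.191 = 54.346; AUC_ev,0→∞ = 94.4725 + 54.346 = 148.8185 µg/mL·hr
F = (AUC_ev/D_ev)/(AUC_iv/D_iv) = (148.8185/5)/(236.168/5) = 29.7637/47.2336 = 0.6301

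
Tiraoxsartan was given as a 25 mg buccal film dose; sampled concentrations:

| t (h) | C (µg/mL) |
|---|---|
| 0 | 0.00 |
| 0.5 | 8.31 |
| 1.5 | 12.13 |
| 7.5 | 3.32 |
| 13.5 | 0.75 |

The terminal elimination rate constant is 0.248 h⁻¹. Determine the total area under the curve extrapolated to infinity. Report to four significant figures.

AUC = 73.88 µg/mL·h

Trapezoidal AUC_0→13.5:
  [0→0.5]: (0.00+8.31)/2 × 0.5 = 2.0775
  [0.5→1.5]: (8.31+12.13)/2 × 1 = 10.22
  [1.5→7.5]: (12.13+3.32)/2 × 6 = 46.35
  [7.5→13.5]: (3.32+0.75)/2 × 6 = 12.21
  Sum = 70.8575 µg/mL·h
Extrapolated tail: C_last / k_e = 0.75 / 0.248 = 3.024
AUC_0→∞ = 70.8575 + 3.024 = 73.8815 µg/mL·h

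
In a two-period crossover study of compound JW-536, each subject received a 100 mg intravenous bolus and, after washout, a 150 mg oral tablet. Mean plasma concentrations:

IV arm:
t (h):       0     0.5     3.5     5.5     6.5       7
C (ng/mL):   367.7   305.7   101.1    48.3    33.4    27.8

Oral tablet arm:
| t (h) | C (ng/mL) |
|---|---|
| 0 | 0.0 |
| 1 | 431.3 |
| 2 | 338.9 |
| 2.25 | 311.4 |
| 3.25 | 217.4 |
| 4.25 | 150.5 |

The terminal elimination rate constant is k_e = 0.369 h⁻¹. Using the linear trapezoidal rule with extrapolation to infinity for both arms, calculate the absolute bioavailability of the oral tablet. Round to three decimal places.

F = 0.968

Trapezoidal AUC_0→7 (IV):
  [0→0.5]: (367.7+305.7)/2 × 0.5 = 168.35
  [0.5→3.5]: (305.7+101.1)/2 × 3 = 610.2
  [3.5→5.5]: (101.1+48.3)/2 × 2 = 149.4
  [5.5→6.5]: (48.3+33.4)/2 × 1 = 40.85
  [6.5→7]: (33.4+27.8)/2 × 0.5 = 15.3
  Sum = 984.1 ng/mL·h
IV tail: 27.8/0.369 = 75.339; AUC_iv,0→∞ = 984.1 + 75.339 = 1059.439 ng/mL·h
Trapezoidal AUC_0→4.25 (oral tablet):
  [0→1]: (0.0+431.3)/2 × 1 = 215.65
  [1→2]: (431.3+338.9)/2 × 1 = 385.1
  [2→2.25]: (338.9+311.4)/2 × 0.25 = 81.2875
  [2.25→3.25]: (311.4+217.4)/2 × 1 = 264.4
  [3.25→4.25]: (217.4+150.5)/2 × 1 = 183.95
  Sum = 1130.3875 ng/mL·h
oral tablet tail: 150.5/0.369 = 407.859; AUC_ev,0→∞ = 1130.3875 + 407.859 = 1538.2465 ng/mL·h
F = (AUC_ev/D_ev)/(AUC_iv/D_iv) = (1538.2465/150)/(1059.439/100) = 10.255/10.59439 = 0.9680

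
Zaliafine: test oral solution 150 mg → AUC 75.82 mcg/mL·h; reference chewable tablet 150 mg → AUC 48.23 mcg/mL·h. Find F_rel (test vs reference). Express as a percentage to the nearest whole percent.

F_rel = 157%

F_rel = (AUC_test/D_test) / (AUC_ref/D_ref)
      = (75.82/150) / (48.23/150)
      = 0.505467 / 0.321533 = 1.5721 = 157.21%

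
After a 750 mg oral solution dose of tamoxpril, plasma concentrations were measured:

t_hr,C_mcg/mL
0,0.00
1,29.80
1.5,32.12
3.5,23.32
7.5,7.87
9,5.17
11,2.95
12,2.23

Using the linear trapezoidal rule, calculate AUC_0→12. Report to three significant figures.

Trapezoidal AUC_0→12:
  [0→1]: (0.00+29.80)/2 × 1 = 14.9
  [1→1.5]: (29.80+32.12)/2 × 0.5 = 15.48
  [1.5→3.5]: (32.12+23.32)/2 × 2 = 55.44
  [3.5→7.5]: (23.32+7.87)/2 × 4 = 62.38
  [7.5→9]: (7.87+5.17)/2 × 1.5 = 9.78
  [9→11]: (5.17+2.95)/2 × 2 = 8.12
  [11→12]: (2.95+2.23)/2 × 1 = 2.59
  Sum = 168.69 mcg/mL·hr

AUC = 169 mcg/mL·hr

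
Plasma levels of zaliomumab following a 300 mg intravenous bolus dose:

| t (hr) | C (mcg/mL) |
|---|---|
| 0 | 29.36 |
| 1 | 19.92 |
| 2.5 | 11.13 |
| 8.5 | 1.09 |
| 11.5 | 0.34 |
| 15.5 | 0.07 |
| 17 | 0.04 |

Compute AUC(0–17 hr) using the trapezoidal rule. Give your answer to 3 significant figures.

Trapezoidal AUC_0→17:
  [0→1]: (29.36+19.92)/2 × 1 = 24.64
  [1→2.5]: (19.92+11.13)/2 × 1.5 = 23.2875
  [2.5→8.5]: (11.13+1.09)/2 × 6 = 36.66
  [8.5→11.5]: (1.09+0.34)/2 × 3 = 2.145
  [11.5→15.5]: (0.34+0.07)/2 × 4 = 0.82
  [15.5→17]: (0.07+0.04)/2 × 1.5 = 0.0825
  Sum = 87.635 mcg/mL·hr

AUC = 87.6 mcg/mL·hr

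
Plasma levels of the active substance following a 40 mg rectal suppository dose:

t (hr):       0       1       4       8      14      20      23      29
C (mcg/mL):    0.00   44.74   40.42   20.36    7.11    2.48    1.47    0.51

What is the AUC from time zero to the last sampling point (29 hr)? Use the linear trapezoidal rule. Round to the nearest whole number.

Trapezoidal AUC_0→29:
  [0→1]: (0.00+44.74)/2 × 1 = 22.37
  [1→4]: (44.74+40.42)/2 × 3 = 127.74
  [4→8]: (40.42+20.36)/2 × 4 = 121.56
  [8→14]: (20.36+7.11)/2 × 6 = 82.41
  [14→20]: (7.11+2.48)/2 × 6 = 28.77
  [20→23]: (2.48+1.47)/2 × 3 = 5.925
  [23→29]: (1.47+0.51)/2 × 6 = 5.94
  Sum = 394.715 mcg/mL·hr

AUC = 395 mcg/mL·hr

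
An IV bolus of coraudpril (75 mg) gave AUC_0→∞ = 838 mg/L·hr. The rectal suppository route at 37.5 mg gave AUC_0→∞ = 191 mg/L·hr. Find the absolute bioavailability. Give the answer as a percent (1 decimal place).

F = (AUC_ev / D_ev) / (AUC_iv / D_iv)
  = (191/37.5) / (838/75)
  = 5.09333 / 11.1733 = 0.4558
  = 45.58%

F = 45.6%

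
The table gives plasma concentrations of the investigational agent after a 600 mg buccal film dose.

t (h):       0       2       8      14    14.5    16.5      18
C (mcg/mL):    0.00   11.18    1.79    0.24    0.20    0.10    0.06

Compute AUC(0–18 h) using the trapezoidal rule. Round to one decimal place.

Trapezoidal AUC_0→18:
  [0→2]: (0.00+11.18)/2 × 2 = 11.18
  [2→8]: (11.18+1.79)/2 × 6 = 38.91
  [8→14]: (1.79+0.24)/2 × 6 = 6.09
  [14→14.5]: (0.24+0.20)/2 × 0.5 = 0.11
  [14.5→16.5]: (0.20+0.10)/2 × 2 = 0.3
  [16.5→18]: (0.10+0.06)/2 × 1.5 = 0.12
  Sum = 56.71 mcg/mL·h

AUC = 56.7 mcg/mL·h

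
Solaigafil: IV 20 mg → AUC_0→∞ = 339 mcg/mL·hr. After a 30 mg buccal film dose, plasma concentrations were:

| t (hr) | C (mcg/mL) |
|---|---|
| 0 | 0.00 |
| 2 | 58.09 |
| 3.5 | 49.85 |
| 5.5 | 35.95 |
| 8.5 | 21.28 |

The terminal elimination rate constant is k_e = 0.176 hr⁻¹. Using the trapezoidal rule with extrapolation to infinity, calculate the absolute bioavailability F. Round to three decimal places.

Trapezoidal AUC_0→8.5 (buccal film):
  [0→2]: (0.00+58.09)/2 × 2 = 58.09
  [2→3.5]: (58.09+49.85)/2 × 1.5 = 80.955
  [3.5→5.5]: (49.85+35.95)/2 × 2 = 85.8
  [5.5→8.5]: (35.95+21.28)/2 × 3 = 85.845
  Sum = 310.69 mcg/mL·hr
Tail: C_last/k_e = 21.28/0.176 = 120.909
AUC_0→∞ (buccal film) = 310.69 + 120.909 = 431.599 mcg/mL·hr
F = (AUC_ev/D_ev)/(AUC_iv/D_iv) = (431.599/30)/(339/20) = 14.3866/16.95 = 0.8488

F = 0.849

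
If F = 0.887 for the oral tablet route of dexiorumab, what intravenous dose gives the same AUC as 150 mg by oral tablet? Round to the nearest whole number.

D_iv = 133 mg

Systemic exposure from an extravascular dose = F × D_ev, so the equivalent IV dose is F × D_ev.
D_iv = F × D_ev = 0.887 × 150 = 133.05 mg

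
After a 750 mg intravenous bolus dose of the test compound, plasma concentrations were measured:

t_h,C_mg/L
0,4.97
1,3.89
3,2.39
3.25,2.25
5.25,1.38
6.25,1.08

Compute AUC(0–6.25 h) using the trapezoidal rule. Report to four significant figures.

AUC = 16.15 mg/L·h

Trapezoidal AUC_0→6.25:
  [0→1]: (4.97+3.89)/2 × 1 = 4.43
  [1→3]: (3.89+2.39)/2 × 2 = 6.28
  [3→3.25]: (2.39+2.25)/2 × 0.25 = 0.58
  [3.25→5.25]: (2.25+1.38)/2 × 2 = 3.63
  [5.25→6.25]: (1.38+1.08)/2 × 1 = 1.23
  Sum = 16.15 mg/L·h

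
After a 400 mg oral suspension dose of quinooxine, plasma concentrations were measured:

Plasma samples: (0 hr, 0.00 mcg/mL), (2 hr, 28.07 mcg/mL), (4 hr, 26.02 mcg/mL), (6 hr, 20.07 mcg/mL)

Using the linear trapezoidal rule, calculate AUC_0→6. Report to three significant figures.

AUC = 128 mcg/mL·hr

Trapezoidal AUC_0→6:
  [0→2]: (0.00+28.07)/2 × 2 = 28.07
  [2→4]: (28.07+26.02)/2 × 2 = 54.09
  [4→6]: (26.02+20.07)/2 × 2 = 46.09
  Sum = 128.25 mcg/mL·hr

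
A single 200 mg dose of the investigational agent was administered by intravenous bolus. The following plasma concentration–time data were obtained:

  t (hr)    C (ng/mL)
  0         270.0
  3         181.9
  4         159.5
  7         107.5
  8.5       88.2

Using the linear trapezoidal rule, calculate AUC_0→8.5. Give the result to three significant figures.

AUC = 1400 ng/mL·hr

Trapezoidal AUC_0→8.5:
  [0→3]: (270.0+181.9)/2 × 3 = 677.85
  [3→4]: (181.9+159.5)/2 × 1 = 170.7
  [4→7]: (159.5+107.5)/2 × 3 = 400.5
  [7→8.5]: (107.5+88.2)/2 × 1.5 = 146.775
  Sum = 1395.825 ng/mL·hr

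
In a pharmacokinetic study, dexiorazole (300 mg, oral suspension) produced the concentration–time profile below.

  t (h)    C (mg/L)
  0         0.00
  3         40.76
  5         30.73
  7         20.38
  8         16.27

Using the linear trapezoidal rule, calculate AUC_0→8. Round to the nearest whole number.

AUC = 202 mg/L·h

Trapezoidal AUC_0→8:
  [0→3]: (0.00+40.76)/2 × 3 = 61.14
  [3→5]: (40.76+30.73)/2 × 2 = 71.49
  [5→7]: (30.73+20.38)/2 × 2 = 51.11
  [7→8]: (20.38+16.27)/2 × 1 = 18.325
  Sum = 202.065 mg/L·h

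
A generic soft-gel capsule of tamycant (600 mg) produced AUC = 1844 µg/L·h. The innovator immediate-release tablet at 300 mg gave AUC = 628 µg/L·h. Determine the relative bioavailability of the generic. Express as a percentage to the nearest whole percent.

F_rel = 147%

F_rel = (AUC_test/D_test) / (AUC_ref/D_ref)
      = (1844/600) / (628/300)
      = 3.07333 / 2.09333 = 1.4682 = 146.82%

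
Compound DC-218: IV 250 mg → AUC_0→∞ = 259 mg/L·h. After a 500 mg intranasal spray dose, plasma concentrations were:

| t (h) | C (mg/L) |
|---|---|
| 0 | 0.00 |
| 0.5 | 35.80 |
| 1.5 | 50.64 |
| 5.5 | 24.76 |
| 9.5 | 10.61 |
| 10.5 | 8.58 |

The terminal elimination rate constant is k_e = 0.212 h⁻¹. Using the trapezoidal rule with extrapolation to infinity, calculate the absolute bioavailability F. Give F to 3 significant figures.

Trapezoidal AUC_0→10.5 (intranasal spray):
  [0→0.5]: (0.00+35.80)/2 × 0.5 = 8.95
  [0.5→1.5]: (35.80+50.64)/2 × 1 = 43.22
  [1.5→5.5]: (50.64+24.76)/2 × 4 = 150.8
  [5.5→9.5]: (24.76+10.61)/2 × 4 = 70.74
  [9.5→10.5]: (10.61+8.58)/2 × 1 = 9.595
  Sum = 283.305 mg/L·h
Tail: C_last/k_e = 8.58/0.212 = 40.472
AUC_0→∞ (intranasal spray) = 283.305 + 40.472 = 323.777 mg/L·h
F = (AUC_ev/D_ev)/(AUC_iv/D_iv) = (323.777/500)/(259/250) = 0.647554/1.036 = 0.6251

F = 0.625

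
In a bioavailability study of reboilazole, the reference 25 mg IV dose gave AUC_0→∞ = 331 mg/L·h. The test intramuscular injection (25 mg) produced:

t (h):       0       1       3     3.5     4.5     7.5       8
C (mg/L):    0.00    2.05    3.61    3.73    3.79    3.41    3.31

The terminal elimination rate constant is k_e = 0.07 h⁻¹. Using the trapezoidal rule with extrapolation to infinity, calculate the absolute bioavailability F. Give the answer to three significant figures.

F = 0.218

Trapezoidal AUC_0→8 (intramuscular injection):
  [0→1]: (0.00+2.05)/2 × 1 = 1.025
  [1→3]: (2.05+3.61)/2 × 2 = 5.66
  [3→3.5]: (3.61+3.73)/2 × 0.5 = 1.835
  [3.5→4.5]: (3.73+3.79)/2 × 1 = 3.76
  [4.5→7.5]: (3.79+3.41)/2 × 3 = 10.8
  [7.5→8]: (3.41+3.31)/2 × 0.5 = 1.68
  Sum = 24.76 mg/L·h
Tail: C_last/k_e = 3.31/0.07 = 47.286
AUC_0→∞ (intramuscular injection) = 24.76 + 47.286 = 72.046 mg/L·h
F = (AUC_ev/D_ev)/(AUC_iv/D_iv) = (72.046/25)/(331/25) = 2.88184/13.24 = 0.2177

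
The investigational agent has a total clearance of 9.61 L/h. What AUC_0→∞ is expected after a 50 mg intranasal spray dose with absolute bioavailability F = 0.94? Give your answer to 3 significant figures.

AUC_0→∞ = F × Dose / CL
        = 0.94 × 50 / 9.61 = 4.89074 mg/L·h

AUC = 4.89 mg/L·h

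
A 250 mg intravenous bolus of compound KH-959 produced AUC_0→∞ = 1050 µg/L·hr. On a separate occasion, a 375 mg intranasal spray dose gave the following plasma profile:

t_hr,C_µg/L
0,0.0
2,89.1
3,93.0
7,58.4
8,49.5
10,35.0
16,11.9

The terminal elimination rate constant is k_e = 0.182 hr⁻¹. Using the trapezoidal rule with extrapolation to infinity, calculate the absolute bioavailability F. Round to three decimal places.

Trapezoidal AUC_0→16 (intranasal spray):
  [0→2]: (0.0+89.1)/2 × 2 = 89.1
  [2→3]: (89.1+93.0)/2 × 1 = 91.05
  [3→7]: (93.0+58.4)/2 × 4 = 302.8
  [7→8]: (58.4+49.5)/2 × 1 = 53.95
  [8→10]: (49.5+35.0)/2 × 2 = 84.5
  [10→16]: (35.0+11.9)/2 × 6 = 140.7
  Sum = 762.1 µg/L·hr
Tail: C_last/k_e = 11.9/0.182 = 65.385
AUC_0→∞ (intranasal spray) = 762.1 + 65.385 = 827.485 µg/L·hr
F = (AUC_ev/D_ev)/(AUC_iv/D_iv) = (827.485/375)/(1050/250) = 2.20663/4.2 = 0.5254

F = 0.525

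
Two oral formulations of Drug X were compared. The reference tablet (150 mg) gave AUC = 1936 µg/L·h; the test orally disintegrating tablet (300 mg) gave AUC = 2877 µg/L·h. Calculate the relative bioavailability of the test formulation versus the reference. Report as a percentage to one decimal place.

F_rel = 74.3%

F_rel = (AUC_test/D_test) / (AUC_ref/D_ref)
      = (2877/300) / (1936/150)
      = 9.59 / 12.9067 = 0.7430 = 74.30%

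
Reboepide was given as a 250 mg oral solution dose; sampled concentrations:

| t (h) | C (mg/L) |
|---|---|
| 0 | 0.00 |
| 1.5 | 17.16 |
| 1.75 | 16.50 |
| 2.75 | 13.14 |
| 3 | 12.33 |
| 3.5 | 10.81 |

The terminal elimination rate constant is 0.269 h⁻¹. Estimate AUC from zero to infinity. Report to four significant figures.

AUC = 81.05 mg/L·h

Trapezoidal AUC_0→3.5:
  [0→1.5]: (0.00+17.16)/2 × 1.5 = 12.87
  [1.5→1.75]: (17.16+16.50)/2 × 0.25 = 4.2075
  [1.75→2.75]: (16.50+13.14)/2 × 1 = 14.82
  [2.75→3]: (13.14+12.33)/2 × 0.25 = 3.18375
  [3→3.5]: (12.33+10.81)/2 × 0.5 = 5.785
  Sum = 40.86625 mg/L·h
Extrapolated tail: C_last / k_e = 10.81 / 0.269 = 40.186
AUC_0→∞ = 40.86625 + 40.186 = 81.05225 mg/L·h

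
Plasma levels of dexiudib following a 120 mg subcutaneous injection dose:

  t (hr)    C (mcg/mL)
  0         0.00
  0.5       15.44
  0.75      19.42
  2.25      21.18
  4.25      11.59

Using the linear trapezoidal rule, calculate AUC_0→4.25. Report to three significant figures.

Trapezoidal AUC_0→4.25:
  [0→0.5]: (0.00+15.44)/2 × 0.5 = 3.86
  [0.5→0.75]: (15.44+19.42)/2 × 0.25 = 4.3575
  [0.75→2.25]: (19.42+21.18)/2 × 1.5 = 30.45
  [2.25→4.25]: (21.18+11.59)/2 × 2 = 32.77
  Sum = 71.4375 mcg/mL·hr

AUC = 71.4 mcg/mL·hr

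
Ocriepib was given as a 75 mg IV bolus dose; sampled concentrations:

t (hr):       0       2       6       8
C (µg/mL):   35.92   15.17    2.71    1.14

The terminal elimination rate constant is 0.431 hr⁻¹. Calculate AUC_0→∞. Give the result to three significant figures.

AUC = 93.3 µg/mL·hr

Trapezoidal AUC_0→8:
  [0→2]: (35.92+15.17)/2 × 2 = 51.09
  [2→6]: (15.17+2.71)/2 × 4 = 35.76
  [6→8]: (2.71+1.14)/2 × 2 = 3.85
  Sum = 90.7 µg/mL·hr
Extrapolated tail: C_last / k_e = 1.14 / 0.431 = 2.645
AUC_0→∞ = 90.7 + 2.645 = 93.345 µg/mL·hr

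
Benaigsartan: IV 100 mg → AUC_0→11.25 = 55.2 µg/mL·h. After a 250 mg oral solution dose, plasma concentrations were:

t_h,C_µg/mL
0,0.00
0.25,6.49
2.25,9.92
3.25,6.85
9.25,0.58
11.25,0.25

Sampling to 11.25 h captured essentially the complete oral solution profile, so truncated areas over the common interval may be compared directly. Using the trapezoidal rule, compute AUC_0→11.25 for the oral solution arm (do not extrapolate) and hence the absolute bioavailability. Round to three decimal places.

Trapezoidal AUC_0→11.25 (oral solution):
  [0→0.25]: (0.00+6.49)/2 × 0.25 = 0.81125
  [0.25→2.25]: (6.49+9.92)/2 × 2 = 16.41
  [2.25→3.25]: (9.92+6.85)/2 × 1 = 8.385
  [3.25→9.25]: (6.85+0.58)/2 × 6 = 22.29
  [9.25→11.25]: (0.58+0.25)/2 × 2 = 0.83
  Sum = 48.72625 µg/mL·h
F = (AUC_ev/D_ev)/(AUC_iv/D_iv) = (48.72625/250)/(55.2/100) = 0.194905/0.552 = 0.3531

F = 0.353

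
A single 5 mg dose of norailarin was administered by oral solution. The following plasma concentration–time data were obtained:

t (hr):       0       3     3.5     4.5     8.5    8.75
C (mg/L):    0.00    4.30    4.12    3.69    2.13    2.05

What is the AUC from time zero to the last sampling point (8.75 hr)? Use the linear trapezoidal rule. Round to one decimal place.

Trapezoidal AUC_0→8.75:
  [0→3]: (0.00+4.30)/2 × 3 = 6.45
  [3→3.5]: (4.30+4.12)/2 × 0.5 = 2.105
  [3.5→4.5]: (4.12+3.69)/2 × 1 = 3.905
  [4.5→8.5]: (3.69+2.13)/2 × 4 = 11.64
  [8.5→8.75]: (2.13+2.05)/2 × 0.25 = 0.5225
  Sum = 24.6225 mg/L·hr

AUC = 24.6 mg/L·hr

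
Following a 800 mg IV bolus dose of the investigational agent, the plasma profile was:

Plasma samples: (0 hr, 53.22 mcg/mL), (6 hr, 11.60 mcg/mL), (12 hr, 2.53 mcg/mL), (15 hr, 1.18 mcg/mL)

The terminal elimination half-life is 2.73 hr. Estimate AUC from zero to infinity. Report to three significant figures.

Trapezoidal AUC_0→15:
  [0→6]: (53.22+11.60)/2 × 6 = 194.46
  [6→12]: (11.60+2.53)/2 × 6 = 42.39
  [12→15]: (2.53+1.18)/2 × 3 = 5.565
  Sum = 242.415 mcg/mL·hr
k_e = ln2 / t½ = 0.693147 / 2.73 = 0.2539 hr^-1
Extrapolated tail: C_last / k_e = 1.18 / 0.2539 = 4.647
AUC_0→∞ = 242.415 + 4.647 = 247.062 mcg/mL·hr

AUC = 247 mcg/mL·hr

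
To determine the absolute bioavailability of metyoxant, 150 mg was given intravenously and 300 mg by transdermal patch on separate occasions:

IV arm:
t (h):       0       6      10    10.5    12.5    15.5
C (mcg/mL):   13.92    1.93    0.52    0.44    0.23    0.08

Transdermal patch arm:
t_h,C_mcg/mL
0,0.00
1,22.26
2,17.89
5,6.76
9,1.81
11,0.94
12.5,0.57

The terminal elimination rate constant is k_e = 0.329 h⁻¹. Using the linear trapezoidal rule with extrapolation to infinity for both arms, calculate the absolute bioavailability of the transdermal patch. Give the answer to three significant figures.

Trapezoidal AUC_0→15.5 (IV):
  [0→6]: (13.92+1.93)/2 × 6 = 47.55
  [6→10]: (1.93+0.52)/2 × 4 = 4.9
  [10→10.5]: (0.52+0.44)/2 × 0.5 = 0.24
  [10.5→12.5]: (0.44+0.23)/2 × 2 = 0.67
  [12.5→15.5]: (0.23+0.08)/2 × 3 = 0.465
  Sum = 53.825 mcg/mL·h
IV tail: 0.08/0.329 = 0.243; AUC_iv,0→∞ = 53.825 + 0.243 = 54.068 mcg/mL·h
Trapezoidal AUC_0→12.5 (transdermal patch):
  [0→1]: (0.00+22.26)/2 × 1 = 11.13
  [1→2]: (22.26+17.89)/2 × 1 = 20.075
  [2→5]: (17.89+6.76)/2 × 3 = 36.975
  [5→9]: (6.76+1.81)/2 × 4 = 17.14
  [9→11]: (1.81+0.94)/2 × 2 = 2.75
  [11→12.5]: (0.94+0.57)/2 × 1.5 = 1.1325
  Sum = 89.2025 mcg/mL·h
transdermal patch tail: 0.57/0.329 = 1.733; AUC_ev,0→∞ = 89.2025 + 1.733 = 90.9355 mcg/mL·h
F = (AUC_ev/D_ev)/(AUC_iv/D_iv) = (90.9355/300)/(54.068/150) = 0.303118/0.360453 = 0.8409

F = 0.841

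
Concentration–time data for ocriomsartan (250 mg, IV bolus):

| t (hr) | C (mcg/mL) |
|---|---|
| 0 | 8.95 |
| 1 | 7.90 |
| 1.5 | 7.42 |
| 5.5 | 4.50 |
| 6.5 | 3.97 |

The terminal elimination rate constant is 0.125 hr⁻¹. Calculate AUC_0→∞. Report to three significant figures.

AUC = 72.1 mcg/mL·hr

Trapezoidal AUC_0→6.5:
  [0→1]: (8.95+7.90)/2 × 1 = 8.425
  [1→1.5]: (7.90+7.42)/2 × 0.5 = 3.83
  [1.5→5.5]: (7.42+4.50)/2 × 4 = 23.84
  [5.5→6.5]: (4.50+3.97)/2 × 1 = 4.235
  Sum = 40.33 mcg/mL·hr
Extrapolated tail: C_last / k_e = 3.97 / 0.125 = 31.760
AUC_0→∞ = 40.33 + 31.760 = 72.09 mcg/mL·hr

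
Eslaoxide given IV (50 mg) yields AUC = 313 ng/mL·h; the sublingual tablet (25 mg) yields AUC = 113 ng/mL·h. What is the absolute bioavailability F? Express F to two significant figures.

F = 0.72

F = (AUC_ev / D_ev) / (AUC_iv / D_iv)
  = (113/25) / (313/50)
  = 4.52 / 6.26 = 0.7220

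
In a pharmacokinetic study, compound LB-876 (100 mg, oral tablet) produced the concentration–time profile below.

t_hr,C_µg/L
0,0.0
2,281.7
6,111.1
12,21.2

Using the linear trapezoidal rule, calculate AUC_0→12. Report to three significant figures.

Trapezoidal AUC_0→12:
  [0→2]: (0.0+281.7)/2 × 2 = 281.7
  [2→6]: (281.7+111.1)/2 × 4 = 785.6
  [6→12]: (111.1+21.2)/2 × 6 = 396.9
  Sum = 1464.2 µg/L·hr

AUC = 1460 µg/L·hr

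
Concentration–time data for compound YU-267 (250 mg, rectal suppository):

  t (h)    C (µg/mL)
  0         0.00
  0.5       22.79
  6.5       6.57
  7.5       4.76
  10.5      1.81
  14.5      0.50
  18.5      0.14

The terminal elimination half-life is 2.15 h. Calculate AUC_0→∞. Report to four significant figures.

Trapezoidal AUC_0→18.5:
  [0→0.5]: (0.00+22.79)/2 × 0.5 = 5.6975
  [0.5→6.5]: (22.79+6.57)/2 × 6 = 88.08
  [6.5→7.5]: (6.57+4.76)/2 × 1 = 5.665
  [7.5→10.5]: (4.76+1.81)/2 × 3 = 9.855
  [10.5→14.5]: (1.81+0.50)/2 × 4 = 4.62
  [14.5→18.5]: (0.50+0.14)/2 × 4 = 1.28
  Sum = 115.1975 µg/mL·h
k_e = ln2 / t½ = 0.693147 / 2.15 = 0.3224 h^-1
Extrapolated tail: C_last / k_e = 0.14 / 0.3224 = 0.434
AUC_0→∞ = 115.1975 + 0.434 = 115.6315 µg/mL·h

AUC = 115.6 µg/mL·h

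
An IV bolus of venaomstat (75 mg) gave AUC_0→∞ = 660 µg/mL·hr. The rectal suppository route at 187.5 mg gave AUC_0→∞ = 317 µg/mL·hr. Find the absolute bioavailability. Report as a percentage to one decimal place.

F = 19.2%

F = (AUC_ev / D_ev) / (AUC_iv / D_iv)
  = (317/187.5) / (660/75)
  = 1.69067 / 8.8 = 0.1921
  = 19.21%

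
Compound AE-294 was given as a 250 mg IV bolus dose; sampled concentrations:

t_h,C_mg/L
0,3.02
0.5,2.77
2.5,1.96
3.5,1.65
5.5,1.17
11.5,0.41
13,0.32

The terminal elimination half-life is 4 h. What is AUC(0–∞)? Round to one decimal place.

Trapezoidal AUC_0→13:
  [0→0.5]: (3.02+2.77)/2 × 0.5 = 1.4475
  [0.5→2.5]: (2.77+1.96)/2 × 2 = 4.73
  [2.5→3.5]: (1.96+1.65)/2 × 1 = 1.805
  [3.5→5.5]: (1.65+1.17)/2 × 2 = 2.82
  [5.5→11.5]: (1.17+0.41)/2 × 6 = 4.74
  [11.5→13]: (0.41+0.32)/2 × 1.5 = 0.5475
  Sum = 16.09 mg/L·h
k_e = ln2 / t½ = 0.693147 / 4 = 0.1733 h^-1
Extrapolated tail: C_last / k_e = 0.32 / 0.1733 = 1.847
AUC_0→∞ = 16.09 + 1.847 = 17.937 mg/L·h

AUC = 17.9 mg/L·h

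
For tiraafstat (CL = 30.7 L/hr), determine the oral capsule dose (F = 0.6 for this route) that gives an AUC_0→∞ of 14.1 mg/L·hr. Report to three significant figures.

Dose = 721 mg

Dose = CL × AUC_0→∞ / F
     = 30.7 × 14.1 / 0.6 = 721.45 mg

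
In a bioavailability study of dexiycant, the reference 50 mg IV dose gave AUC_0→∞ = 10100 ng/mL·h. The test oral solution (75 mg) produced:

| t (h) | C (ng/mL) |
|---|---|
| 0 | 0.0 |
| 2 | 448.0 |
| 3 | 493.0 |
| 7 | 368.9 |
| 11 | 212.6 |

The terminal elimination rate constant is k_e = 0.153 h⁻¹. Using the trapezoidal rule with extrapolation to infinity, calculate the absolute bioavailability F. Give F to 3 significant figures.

F = 0.343

Trapezoidal AUC_0→11 (oral solution):
  [0→2]: (0.0+448.0)/2 × 2 = 448.0
  [2→3]: (448.0+493.0)/2 × 1 = 470.5
  [3→7]: (493.0+368.9)/2 × 4 = 1723.8
  [7→11]: (368.9+212.6)/2 × 4 = 1163.0
  Sum = 3805.3 ng/mL·h
Tail: C_last/k_e = 212.6/0.153 = 1389.542
AUC_0→∞ (oral solution) = 3805.3 + 1389.542 = 5194.842 ng/mL·h
F = (AUC_ev/D_ev)/(AUC_iv/D_iv) = (5194.842/75)/(10100/50) = 69.26456/202 = 0.3429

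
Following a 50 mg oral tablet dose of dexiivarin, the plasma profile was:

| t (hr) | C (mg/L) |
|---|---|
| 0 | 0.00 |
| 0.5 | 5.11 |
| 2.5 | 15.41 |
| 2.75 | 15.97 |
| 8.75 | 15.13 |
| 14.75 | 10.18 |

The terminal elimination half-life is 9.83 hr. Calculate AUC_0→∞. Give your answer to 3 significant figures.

AUC = 339 mg/L·hr

Trapezoidal AUC_0→14.75:
  [0→0.5]: (0.00+5.11)/2 × 0.5 = 1.2775
  [0.5→2.5]: (5.11+15.41)/2 × 2 = 20.52
  [2.5→2.75]: (15.41+15.97)/2 × 0.25 = 3.9225
  [2.75→8.75]: (15.97+15.13)/2 × 6 = 93.3
  [8.75→14.75]: (15.13+10.18)/2 × 6 = 75.93
  Sum = 194.95 mg/L·hr
k_e = ln2 / t½ = 0.693147 / 9.83 = 0.0705 hr^-1
Extrapolated tail: C_last / k_e = 10.18 / 0.0705 = 144.397
AUC_0→∞ = 194.95 + 144.397 = 339.347 mg/L·hr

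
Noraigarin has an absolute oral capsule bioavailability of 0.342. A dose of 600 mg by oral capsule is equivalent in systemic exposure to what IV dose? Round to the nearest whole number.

D_iv = 205 mg

Systemic exposure from an extravascular dose = F × D_ev, so the equivalent IV dose is F × D_ev.
D_iv = F × D_ev = 0.342 × 600 = 205.2 mg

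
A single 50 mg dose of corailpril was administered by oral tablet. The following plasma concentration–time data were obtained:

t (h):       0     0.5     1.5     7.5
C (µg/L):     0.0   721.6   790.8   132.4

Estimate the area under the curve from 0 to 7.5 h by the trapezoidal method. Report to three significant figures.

AUC = 3710 µg/L·h

Trapezoidal AUC_0→7.5:
  [0→0.5]: (0.0+721.6)/2 × 0.5 = 180.4
  [0.5→1.5]: (721.6+790.8)/2 × 1 = 756.2
  [1.5→7.5]: (790.8+132.4)/2 × 6 = 2769.6
  Sum = 3706.2 µg/L·h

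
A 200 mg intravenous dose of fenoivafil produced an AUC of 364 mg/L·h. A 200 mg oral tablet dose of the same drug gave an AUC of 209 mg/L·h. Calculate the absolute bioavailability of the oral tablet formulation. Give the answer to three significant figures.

F = (AUC_ev / D_ev) / (AUC_iv / D_iv)
  = (209/200) / (364/200)
  = 1.045 / 1.82 = 0.5742

F = 0.574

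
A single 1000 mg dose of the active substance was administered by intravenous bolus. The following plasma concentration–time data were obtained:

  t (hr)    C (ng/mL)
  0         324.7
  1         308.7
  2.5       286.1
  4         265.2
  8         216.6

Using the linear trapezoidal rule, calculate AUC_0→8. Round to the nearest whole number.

Trapezoidal AUC_0→8:
  [0→1]: (324.7+308.7)/2 × 1 = 316.7
  [1→2.5]: (308.7+286.1)/2 × 1.5 = 446.1
  [2.5→4]: (286.1+265.2)/2 × 1.5 = 413.475
  [4→8]: (265.2+216.6)/2 × 4 = 963.6
  Sum = 2139.875 ng/mL·hr

AUC = 2140 ng/mL·hr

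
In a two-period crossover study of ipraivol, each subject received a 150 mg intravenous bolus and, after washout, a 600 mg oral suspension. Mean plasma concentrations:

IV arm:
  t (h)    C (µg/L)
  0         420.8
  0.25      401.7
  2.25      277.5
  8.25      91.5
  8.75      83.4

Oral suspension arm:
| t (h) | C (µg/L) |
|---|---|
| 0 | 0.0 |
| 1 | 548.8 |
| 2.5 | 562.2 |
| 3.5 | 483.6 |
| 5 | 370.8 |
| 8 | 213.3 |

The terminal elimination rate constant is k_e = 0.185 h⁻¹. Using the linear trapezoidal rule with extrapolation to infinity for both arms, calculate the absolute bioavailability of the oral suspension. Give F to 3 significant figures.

Trapezoidal AUC_0→8.75 (IV):
  [0→0.25]: (420.8+401.7)/2 × 0.25 = 102.8125
  [0.25→2.25]: (401.7+277.5)/2 × 2 = 679.2
  [2.25→8.25]: (277.5+91.5)/2 × 6 = 1107.0
  [8.25→8.75]: (91.5+83.4)/2 × 0.5 = 43.725
  Sum = 1932.7375 µg/L·h
IV tail: 83.4/0.185 = 450.811; AUC_iv,0→∞ = 1932.7375 + 450.811 = 2383.5485 µg/L·h
Trapezoidal AUC_0→8 (oral suspension):
  [0→1]: (0.0+548.8)/2 × 1 = 274.4
  [1→2.5]: (548.8+562.2)/2 × 1.5 = 833.25
  [2.5→3.5]: (562.2+483.6)/2 × 1 = 522.9
  [3.5→5]: (483.6+370.8)/2 × 1.5 = 640.8
  [5→8]: (370.8+213.3)/2 × 3 = 876.15
  Sum = 3147.5 µg/L·h
oral suspension tail: 213.3/0.185 = 1152.973; AUC_ev,0→∞ = 3147.5 + 1152.973 = 4300.473 µg/L·h
F = (AUC_ev/D_ev)/(AUC_iv/D_iv) = (4300.473/600)/(2383.5485/150) = 7.167455/15.8903 = 0.4511

F = 0.451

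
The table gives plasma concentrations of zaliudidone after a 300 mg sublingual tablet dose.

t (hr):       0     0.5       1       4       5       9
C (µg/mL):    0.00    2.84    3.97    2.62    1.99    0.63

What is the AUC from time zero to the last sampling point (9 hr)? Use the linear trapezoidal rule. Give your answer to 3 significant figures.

AUC = 19.8 µg/mL·hr

Trapezoidal AUC_0→9:
  [0→0.5]: (0.00+2.84)/2 × 0.5 = 0.71
  [0.5→1]: (2.84+3.97)/2 × 0.5 = 1.7025
  [1→4]: (3.97+2.62)/2 × 3 = 9.885
  [4→5]: (2.62+1.99)/2 × 1 = 2.305
  [5→9]: (1.99+0.63)/2 × 4 = 5.24
  Sum = 19.8425 µg/mL·hr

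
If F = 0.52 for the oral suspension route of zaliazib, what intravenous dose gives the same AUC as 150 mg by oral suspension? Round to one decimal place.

Systemic exposure from an extravascular dose = F × D_ev, so the equivalent IV dose is F × D_ev.
D_iv = F × D_ev = 0.52 × 150 = 78 mg

D_iv = 78.0 mg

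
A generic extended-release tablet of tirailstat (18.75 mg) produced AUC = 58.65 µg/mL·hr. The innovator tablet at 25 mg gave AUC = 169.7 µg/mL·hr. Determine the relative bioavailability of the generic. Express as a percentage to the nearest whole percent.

F_rel = 46%

F_rel = (AUC_test/D_test) / (AUC_ref/D_ref)
      = (58.65/18.75) / (169.7/25)
      = 3.128 / 6.788 = 0.4608 = 46.08%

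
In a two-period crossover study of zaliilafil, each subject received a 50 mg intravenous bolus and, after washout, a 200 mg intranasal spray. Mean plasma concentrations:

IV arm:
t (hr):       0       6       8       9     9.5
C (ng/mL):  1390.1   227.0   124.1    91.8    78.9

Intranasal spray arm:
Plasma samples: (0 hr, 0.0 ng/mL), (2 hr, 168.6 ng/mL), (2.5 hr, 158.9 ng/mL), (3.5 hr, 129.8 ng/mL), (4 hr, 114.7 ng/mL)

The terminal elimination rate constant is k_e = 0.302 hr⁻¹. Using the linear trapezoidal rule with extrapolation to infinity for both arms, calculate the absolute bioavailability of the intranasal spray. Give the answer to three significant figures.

Trapezoidal AUC_0→9.5 (IV):
  [0→6]: (1390.1+227.0)/2 × 6 = 4851.3
  [6→8]: (227.0+124.1)/2 × 2 = 351.1
  [8→9]: (124.1+91.8)/2 × 1 = 107.95
  [9→9.5]: (91.8+78.9)/2 × 0.5 = 42.675
  Sum = 5353.025 ng/mL·hr
IV tail: 78.9/0.302 = 261.258; AUC_iv,0→∞ = 5353.025 + 261.258 = 5614.283 ng/mL·hr
Trapezoidal AUC_0→4 (intranasal spray):
  [0→2]: (0.0+168.6)/2 × 2 = 168.6
  [2→2.5]: (168.6+158.9)/2 × 0.5 = 81.875
  [2.5→3.5]: (158.9+129.8)/2 × 1 = 144.35
  [3.5→4]: (129.8+114.7)/2 × 0.5 = 61.125
  Sum = 455.95 ng/mL·hr
intranasal spray tail: 114.7/0.302 = 379.801; AUC_ev,0→∞ = 455.95 + 379.801 = 835.751 ng/mL·hr
F = (AUC_ev/D_ev)/(AUC_iv/D_iv) = (835.751/200)/(5614.283/50) = 4.178755/112.28566 = 0.0372

F = 0.0372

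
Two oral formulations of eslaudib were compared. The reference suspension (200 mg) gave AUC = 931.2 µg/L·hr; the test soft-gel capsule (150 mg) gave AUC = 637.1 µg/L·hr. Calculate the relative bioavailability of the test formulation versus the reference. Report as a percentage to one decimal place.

F_rel = (AUC_test/D_test) / (AUC_ref/D_ref)
      = (637.1/150) / (931.2/200)
      = 4.24733 / 4.656 = 0.9122 = 91.22%

F_rel = 91.2%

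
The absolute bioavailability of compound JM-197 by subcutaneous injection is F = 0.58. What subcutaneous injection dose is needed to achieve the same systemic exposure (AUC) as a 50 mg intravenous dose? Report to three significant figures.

For equal systemic exposure: F × D_ev = D_iv
D_ev = D_iv / F = 50 / 0.58 = 86.2069 mg

D_subcutaneous = 86.2 mg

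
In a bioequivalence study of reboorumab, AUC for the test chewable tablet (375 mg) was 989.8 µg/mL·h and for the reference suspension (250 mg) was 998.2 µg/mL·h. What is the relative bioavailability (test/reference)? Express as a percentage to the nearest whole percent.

F_rel = (AUC_test/D_test) / (AUC_ref/D_ref)
      = (989.8/375) / (998.2/250)
      = 2.63947 / 3.9928 = 0.6611 = 66.11%

F_rel = 66%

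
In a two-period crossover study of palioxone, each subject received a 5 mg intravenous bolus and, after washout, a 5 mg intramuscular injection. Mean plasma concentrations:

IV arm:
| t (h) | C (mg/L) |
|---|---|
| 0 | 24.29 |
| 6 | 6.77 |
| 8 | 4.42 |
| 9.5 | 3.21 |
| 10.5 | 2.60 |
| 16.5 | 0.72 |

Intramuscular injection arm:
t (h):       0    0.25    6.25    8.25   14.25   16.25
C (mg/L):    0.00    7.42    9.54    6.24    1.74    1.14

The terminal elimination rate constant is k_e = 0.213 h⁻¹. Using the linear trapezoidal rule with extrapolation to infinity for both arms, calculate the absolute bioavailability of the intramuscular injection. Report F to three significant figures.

F = 0.790

Trapezoidal AUC_0→16.5 (IV):
  [0→6]: (24.29+6.77)/2 × 6 = 93.18
  [6→8]: (6.77+4.42)/2 × 2 = 11.19
  [8→9.5]: (4.42+3.21)/2 × 1.5 = 5.7225
  [9.5→10.5]: (3.21+2.60)/2 × 1 = 2.905
  [10.5→16.5]: (2.60+0.72)/2 × 6 = 9.96
  Sum = 122.9575 mg/L·h
IV tail: 0.72/0.213 = 3.380; AUC_iv,0→∞ = 122.9575 + 3.380 = 126.3375 mg/L·h
Trapezoidal AUC_0→16.25 (intramuscular injection):
  [0→0.25]: (0.00+7.42)/2 × 0.25 = 0.9275
  [0.25→6.25]: (7.42+9.54)/2 × 6 = 50.88
  [6.25→8.25]: (9.54+6.24)/2 × 2 = 15.78
  [8.25→14.25]: (6.24+1.74)/2 × 6 = 23.94
  [14.25→16.25]: (1.74+1.14)/2 × 2 = 2.88
  Sum = 94.4075 mg/L·h
intramuscular injection tail: 1.14/0.213 = 5.352; AUC_ev,0→∞ = 94.4075 + 5.352 = 99.7595 mg/L·h
F = (AUC_ev/D_ev)/(AUC_iv/D_iv) = (99.7595/5)/(126.3375/5) = 19.9519/25.2675 = 0.7896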